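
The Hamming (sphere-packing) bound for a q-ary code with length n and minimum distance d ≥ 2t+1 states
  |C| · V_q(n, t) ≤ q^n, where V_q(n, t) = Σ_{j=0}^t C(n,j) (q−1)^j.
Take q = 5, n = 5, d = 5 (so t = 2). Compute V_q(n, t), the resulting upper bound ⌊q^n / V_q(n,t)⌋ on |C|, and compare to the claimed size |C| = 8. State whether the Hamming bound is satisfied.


V_q(n, t) = 181, q^n = 3125, Hamming bound = 17, |C| = 8 ≤ bound (satisfied).

Step 1: Compute V_q(n, t) = Σ_{j=0}^2 C(n, j) (q−1)^j.
  j = 0: C(5,0)·(4)^0 = 1·1 = 1.
  j = 1: C(5,1)·(4)^1 = 5·4 = 20.
  j = 2: C(5,2)·(4)^2 = 10·16 = 160.
  V_q(n, t) = 1 + 20 + 160 = 181.
Step 2: q^n = 5^5 = 3125.
Step 3: Hamming bound ⌊q^n / V_q(n,t)⌋ = ⌊3125/181⌋ = 17.
Step 4: Compare |C| = 8 to 17: satisfied.
The claimed |C| lies below the Hamming bound.


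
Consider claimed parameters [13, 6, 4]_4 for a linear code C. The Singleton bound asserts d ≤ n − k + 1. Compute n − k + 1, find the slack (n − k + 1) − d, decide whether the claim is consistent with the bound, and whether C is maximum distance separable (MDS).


Singleton RHS = n − k + 1 = 8, slack = 4, bound satisfied, not MDS.

Singleton bound: d ≤ n − k + 1.
Here n = 13, k = 6, so n − k + 1 = 8.
Given d = 4, check d ≤ 8: YES.
Slack = (n − k + 1) − d = 4.
The code is NOT MDS (slack = 4 > 0).
Description: the claimed parameters are [13, 6, 4]_4; such a code would be non-MDS.


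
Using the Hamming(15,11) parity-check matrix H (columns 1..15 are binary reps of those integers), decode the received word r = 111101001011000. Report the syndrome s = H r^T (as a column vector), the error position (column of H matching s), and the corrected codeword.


s = (1, 1, 0, 0)^T, error position = 12, corrected codeword c = 111101001010000

Compute s = H r^T mod 2 one row at a time:
  s_1 = 0 + 1 + 0 + 1 + 1 + 0 + 0 + 0 = 3 ≡ 1 (mod 2).
  s_2 = 1 + 0 + 1 + 0 + 1 + 0 + 0 + 0 = 3 ≡ 1 (mod 2).
  s_3 = 1 + 1 + 1 + 0 + 0 + 1 + 0 + 0 = 4 ≡ 0 (mod 2).
  s_4 = 1 + 1 + 0 + 0 + 1 + 1 + 0 + 0 = 4 ≡ 0 (mod 2).
s = (1, 1, 0, 0)^T — this equals column 12 of H (binary 1100), so error is at position 12.
Correct: flip bit 12 of r = 111101001011000 to get c = 111101001010000.


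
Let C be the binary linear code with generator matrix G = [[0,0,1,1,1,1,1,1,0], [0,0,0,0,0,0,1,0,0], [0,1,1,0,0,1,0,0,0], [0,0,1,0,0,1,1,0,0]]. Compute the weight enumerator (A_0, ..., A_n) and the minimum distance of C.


Weight distribution: A_0 = 1, A_1 = 2, A_2 = 2, A_3 = 3, A_4 = 3, A_5 = 2, A_6 = 2, A_7 = 1. Minimum distance d = 1.

Enumerate all 2^4 = 16 messages m ∈ F_2^4.
For each, compute codeword c = mG in F_2^9, then tally its weight.
  m = 0000 → c = 000000000, weight = 0.
  m = 1000 → c = 001111110, weight = 6.
  m = 0100 → c = 000000100, weight = 1.
  m = 1100 → c = 001111010, weight = 5.
  m = 0010 → c = 011001000, weight = 3.
  m = 1010 → c = 010110110, weight = 5.
  m = 0110 → c = 011001100, weight = 4.
  m = 1110 → c = 010110010, weight = 4.
  m = 0001 → c = 001001100, weight = 3.
  m = 1001 → c = 000110010, weight = 3.
  m = 0101 → c = 001001000, weight = 2.
  m = 1101 → c = 000110110, weight = 4.
  m = 0011 → c = 010000100, weight = 2.
  m = 1011 → c = 011111010, weight = 6.
  m = 0111 → c = 010000000, weight = 1.
  m = 1111 → c = 011111110, weight = 7.
Tally weights:
  weight 0: 1 codewords.
  weight 1: 2 codewords.
  weight 2: 2 codewords.
  weight 3: 3 codewords.
  weight 4: 3 codewords.
  weight 5: 2 codewords.
  weight 6: 2 codewords.
  weight 7: 1 codewords.
Minimum distance d = smallest w > 0 with A_w > 0 = 1.
Sanity: Σ A_w = 16 = 2^4 = 16 ✓.


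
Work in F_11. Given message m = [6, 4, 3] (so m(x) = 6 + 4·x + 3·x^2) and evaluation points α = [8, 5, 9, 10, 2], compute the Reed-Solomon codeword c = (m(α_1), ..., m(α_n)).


c = [10, 2, 10, 5, 4]

Message polynomial: m(x) = 6 + 4·x + 3·x^2 (mod 11).
For each evaluation point α_i, compute m(α_i) mod 11:
  α_1 = 8: Horner steps 3 → 6 → 10, so m(8) = 10.
  α_2 = 5: Horner steps 3 → 8 → 2, so m(5) = 2.
  α_3 = 9: Horner steps 3 → 9 → 10, so m(9) = 10.
  α_4 = 10: Horner steps 3 → 1 → 5, so m(10) = 5.
  α_5 = 2: Horner steps 3 → 10 → 4, so m(2) = 4.
Codeword c = [10, 2, 10, 5, 4] ∈ F_11^5.


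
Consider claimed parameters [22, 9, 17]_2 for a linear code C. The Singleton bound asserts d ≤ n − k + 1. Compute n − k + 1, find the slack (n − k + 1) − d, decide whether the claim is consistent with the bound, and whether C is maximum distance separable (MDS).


Singleton RHS = n − k + 1 = 14, slack = -3, bound violated (no such code; not MDS).

Singleton bound: d ≤ n − k + 1.
Here n = 22, k = 9, so n − k + 1 = 14.
Given d = 17, check d ≤ 14: NO.
Slack = (n − k + 1) − d = -3.
The slack is negative: d = 17 exceeds n − k + 1 = 14 by 3, so the Singleton bound is violated and no linear [22, 9, 17]_2 code can exist. In particular it is not MDS (MDS requires d = n − k + 1 exactly).
Description: the claimed parameters are [22, 9, 17]_2; such a code would be impossible (violates the Singleton bound).


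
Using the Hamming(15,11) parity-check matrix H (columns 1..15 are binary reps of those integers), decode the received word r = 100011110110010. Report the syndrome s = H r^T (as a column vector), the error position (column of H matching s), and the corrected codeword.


s = (0, 0, 1, 0)^T, error position = 2, corrected codeword c = 110011110110010

Compute s = H r^T mod 2 one row at a time:
  s_1 = 1 + 0 + 1 + 1 + 0 + 0 + 1 + 0 = 4 ≡ 0 (mod 2).
  s_2 = 0 + 1 + 1 + 1 + 0 + 0 + 1 + 0 = 4 ≡ 0 (mod 2).
  s_3 = 0 + 0 + 1 + 1 + 1 + 1 + 1 + 0 = 5 ≡ 1 (mod 2).
  s_4 = 1 + 0 + 1 + 1 + 0 + 1 + 0 + 0 = 4 ≡ 0 (mod 2).
s = (0, 0, 1, 0)^T — this equals column 2 of H (binary 0010), so error is at position 2.
Correct: flip bit 2 of r = 100011110110010 to get c = 110011110110010.


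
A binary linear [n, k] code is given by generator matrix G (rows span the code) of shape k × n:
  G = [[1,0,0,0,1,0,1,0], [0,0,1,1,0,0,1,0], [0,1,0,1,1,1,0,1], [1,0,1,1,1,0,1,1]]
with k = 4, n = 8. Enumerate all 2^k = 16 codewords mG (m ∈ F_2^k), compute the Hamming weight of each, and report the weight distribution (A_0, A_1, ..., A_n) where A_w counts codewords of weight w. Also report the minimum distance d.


Weight distribution: A_0 = 1, A_2 = 1, A_3 = 4, A_4 = 3, A_5 = 4, A_6 = 3. Minimum distance d = 2.

Enumerate all 2^4 = 16 messages m ∈ F_2^4.
For each, compute codeword c = mG in F_2^8, then tally its weight.
  m = 0000 → c = 00000000, weight = 0.
  m = 1000 → c = 10001010, weight = 3.
  m = 0100 → c = 00110010, weight = 3.
  m = 1100 → c = 10111000, weight = 4.
  m = 0010 → c = 01011101, weight = 5.
  m = 1010 → c = 11010111, weight = 6.
  m = 0110 → c = 01101111, weight = 6.
  m = 1110 → c = 11100101, weight = 5.
  m = 0001 → c = 10111011, weight = 6.
  m = 1001 → c = 00110001, weight = 3.
  m = 0101 → c = 10001001, weight = 3.
  m = 1101 → c = 00000011, weight = 2.
  m = 0011 → c = 11100110, weight = 5.
  m = 1011 → c = 01101100, weight = 4.
  m = 0111 → c = 11010100, weight = 4.
  m = 1111 → c = 01011110, weight = 5.
Tally weights:
  weight 0: 1 codewords.
  weight 2: 1 codewords.
  weight 3: 4 codewords.
  weight 4: 3 codewords.
  weight 5: 4 codewords.
  weight 6: 3 codewords.
Minimum distance d = smallest w > 0 with A_w > 0 = 2.
Sanity: Σ A_w = 16 = 2^4 = 16 ✓.


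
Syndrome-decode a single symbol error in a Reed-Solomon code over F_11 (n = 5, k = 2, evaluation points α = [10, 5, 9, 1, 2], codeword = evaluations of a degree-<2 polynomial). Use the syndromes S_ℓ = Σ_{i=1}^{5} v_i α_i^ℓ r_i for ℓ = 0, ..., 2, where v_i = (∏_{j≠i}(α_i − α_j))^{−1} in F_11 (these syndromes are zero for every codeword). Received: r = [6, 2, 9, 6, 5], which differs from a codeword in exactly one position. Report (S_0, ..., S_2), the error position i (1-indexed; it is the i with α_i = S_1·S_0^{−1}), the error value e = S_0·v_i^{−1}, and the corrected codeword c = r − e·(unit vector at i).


S = (8, 3, 8), error at position 1, error magnitude e = 9, c = [8, 2, 9, 6, 5].

Step 1: column multipliers v_i = (∏_{j≠i}(α_i − α_j))^{−1} mod 11.
  i = 1 (α = 10): (10−5)(10−9)(10−1)(10−2) = 5·1·9·8 = 360 ≡ 8, so v_1 = 8^{−1} = 7 (mod 11).
  i = 2 (α = 5): (5−10)(5−9)(5−1)(5−2) = (−5)·(−4)·4·3 = 240 ≡ 9, so v_2 = 9^{−1} = 5 (mod 11).
  i = 3 (α = 9): (9−10)(9−5)(9−1)(9−2) = (−1)·4·8·7 = −224 ≡ 7, so v_3 = 7^{−1} = 8 (mod 11).
  i = 4 (α = 1): (1−10)(1−5)(1−9)(1−2) = (−9)·(−4)·(−8)·(−1) = 288 ≡ 2, so v_4 = 2^{−1} = 6 (mod 11).
  i = 5 (α = 2): (2−10)(2−5)(2−9)(2−1) = (−8)·(−3)·(−7)·1 = −168 ≡ 8, so v_5 = 8^{−1} = 7 (mod 11).
  v = [7, 5, 8, 6, 7].
Step 2: syndromes of r = [6, 2, 9, 6, 5] (all sums mod 11).
  S_0 = Σ v_i r_i = 7·6 + 5·2 + 8·9 + 6·6 + 7·5 = 195 ≡ 8.
  S_1 = Σ v_i α_i r_i = 7·10·6 + 5·5·2 + 8·9·9 + 6·1·6 + 7·2·5 = 1224 ≡ 3.
  α_i^2 mod 11 = [1, 3, 4, 1, 4].
  S_2 = Σ v_i α_i^2 r_i = 7·1·6 + 5·3·2 + 8·4·9 + 6·1·6 + 7·4·5 = 536 ≡ 8.
  S = (8, 3, 8) ≠ 0, so r is not a codeword (an error is present).
Step 3: locate the error. For a single error e at position i, S_ℓ = v_i·e·α_i^ℓ, so α_err = S_1/S_0.
  S_0^{−1} = 8^{−1} = 7 (mod 11), so α_err = 3·7 = 21 ≡ 10 = α_1. Error position i = 1.
  Consistency check: S_2/S_1 = 8·4 = 32 ≡ 10 = α_err ✓ (single-error assumption holds).
Step 4: error magnitude e = S_0/v_1 = S_0·∏_{j≠1}(α_1 − α_j) = 8·8 = 64 ≡ 9 (mod 11).
Step 5: correct position 1: c_1 = r_1 − e = 6 − 9 ≡ 8 (mod 11). Hence c = [8, 2, 9, 6, 5].
  Check: interpolating c through the α_i gives m(x) = 7 + 10·x (degree < 2) with m(α_i) = c_i for every i, so c is indeed a codeword.


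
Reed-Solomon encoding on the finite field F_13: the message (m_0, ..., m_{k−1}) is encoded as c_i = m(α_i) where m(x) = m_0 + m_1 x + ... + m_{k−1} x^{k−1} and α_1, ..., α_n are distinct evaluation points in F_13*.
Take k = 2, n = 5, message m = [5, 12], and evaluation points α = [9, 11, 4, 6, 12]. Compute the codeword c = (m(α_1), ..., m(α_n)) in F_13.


c = [9, 7, 1, 12, 6]

Message polynomial: m(x) = 5 + 12·x (mod 13).
For each evaluation point α_i, compute m(α_i) mod 13:
  α_1 = 9: Horner steps 12 → 9, so m(9) = 9.
  α_2 = 11: Horner steps 12 → 7, so m(11) = 7.
  α_3 = 4: Horner steps 12 → 1, so m(4) = 1.
  α_4 = 6: Horner steps 12 → 12, so m(6) = 12.
  α_5 = 12: Horner steps 12 → 6, so m(12) = 6.
Codeword c = [9, 7, 1, 12, 6] ∈ F_13^5.


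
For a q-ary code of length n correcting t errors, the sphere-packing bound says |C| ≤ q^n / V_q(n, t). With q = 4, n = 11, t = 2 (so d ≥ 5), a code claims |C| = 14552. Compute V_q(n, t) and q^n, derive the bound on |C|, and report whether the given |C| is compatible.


V_q(n, t) = 529, q^n = 4194304, Hamming bound = 7928, |C| = 14552 > bound (violated).

Step 1: Compute V_q(n, t) = Σ_{j=0}^2 C(n, j) (q−1)^j.
  j = 0: C(11,0)·(3)^0 = 1·1 = 1.
  j = 1: C(11,1)·(3)^1 = 11·3 = 33.
  j = 2: C(11,2)·(3)^2 = 55·9 = 495.
  V_q(n, t) = 1 + 33 + 495 = 529.
Step 2: q^n = 4^11 = 4194304.
Step 3: Hamming bound ⌊q^n / V_q(n,t)⌋ = ⌊4194304/529⌋ = 7928.
Step 4: Compare |C| = 14552 to 7928: violated.
The claimed |C| lies above the Hamming bound, so no 4-ary code of length 11 with d ≥ 5 can have 14552 codewords.


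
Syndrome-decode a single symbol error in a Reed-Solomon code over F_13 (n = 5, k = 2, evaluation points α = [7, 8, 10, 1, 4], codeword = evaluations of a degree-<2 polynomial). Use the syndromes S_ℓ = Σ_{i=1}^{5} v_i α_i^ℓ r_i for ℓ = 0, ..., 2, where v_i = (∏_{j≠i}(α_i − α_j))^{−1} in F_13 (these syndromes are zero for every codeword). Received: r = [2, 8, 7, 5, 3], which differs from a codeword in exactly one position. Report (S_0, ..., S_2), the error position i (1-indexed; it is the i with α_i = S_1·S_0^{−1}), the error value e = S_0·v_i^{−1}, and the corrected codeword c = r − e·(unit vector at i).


S = (9, 10, 1), error at position 5, error magnitude e = 6, c = [2, 8, 7, 5, 10].

Step 1: column multipliers v_i = (∏_{j≠i}(α_i − α_j))^{−1} mod 13.
  i = 1 (α = 7): (7−8)(7−10)(7−1)(7−4) = (−1)·(−3)·6·3 = 54 ≡ 2, so v_1 = 2^{−1} = 7 (mod 13).
  i = 2 (α = 8): (8−7)(8−10)(8−1)(8−4) = 1·(−2)·7·4 = −56 ≡ 9, so v_2 = 9^{−1} = 3 (mod 13).
  i = 3 (α = 10): (10−7)(10−8)(10−1)(10−4) = 3·2·9·6 = 324 ≡ 12, so v_3 = 12^{−1} = 12 (mod 13).
  i = 4 (α = 1): (1−7)(1−8)(1−10)(1−4) = (−6)·(−7)·(−9)·(−3) = 1134 ≡ 3, so v_4 = 3^{−1} = 9 (mod 13).
  i = 5 (α = 4): (4−7)(4−8)(4−10)(4−1) = (−3)·(−4)·(−6)·3 = −216 ≡ 5, so v_5 = 5^{−1} = 8 (mod 13).
  v = [7, 3, 12, 9, 8].
Step 2: syndromes of r = [2, 8, 7, 5, 3] (all sums mod 13).
  S_0 = Σ v_i r_i = 7·2 + 3·8 + 12·7 + 9·5 + 8·3 = 191 ≡ 9.
  S_1 = Σ v_i α_i r_i = 7·7·2 + 3·8·8 + 12·10·7 + 9·1·5 + 8·4·3 = 1271 ≡ 10.
  α_i^2 mod 13 = [10, 12, 9, 1, 3].
  S_2 = Σ v_i α_i^2 r_i = 7·10·2 + 3·12·8 + 12·9·7 + 9·1·5 + 8·3·3 = 1301 ≡ 1.
  S = (9, 10, 1) ≠ 0, so r is not a codeword (an error is present).
Step 3: locate the error. For a single error e at position i, S_ℓ = v_i·e·α_i^ℓ, so α_err = S_1/S_0.
  S_0^{−1} = 9^{−1} = 3 (mod 13), so α_err = 10·3 = 30 ≡ 4 = α_5. Error position i = 5.
  Consistency check: S_2/S_1 = 1·4 = 4 ≡ 4 = α_err ✓ (single-error assumption holds).
Step 4: error magnitude e = S_0/v_5 = S_0·∏_{j≠5}(α_5 − α_j) = 9·5 = 45 ≡ 6 (mod 13).
Step 5: correct position 5: c_5 = r_5 − e = 3 − 6 ≡ 10 (mod 13). Hence c = [2, 8, 7, 5, 10].
  Check: interpolating c through the α_i gives m(x) = 12 + 6·x (degree < 2) with m(α_i) = c_i for every i, so c is indeed a codeword.


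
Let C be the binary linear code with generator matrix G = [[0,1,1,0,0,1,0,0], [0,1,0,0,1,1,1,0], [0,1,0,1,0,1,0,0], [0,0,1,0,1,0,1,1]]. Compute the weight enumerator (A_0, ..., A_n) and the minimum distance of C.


Weight distribution: A_0 = 1, A_1 = 1, A_2 = 1, A_3 = 5, A_4 = 5, A_5 = 1, A_6 = 1, A_7 = 1. Minimum distance d = 1.

Enumerate all 2^4 = 16 messages m ∈ F_2^4.
For each, compute codeword c = mG in F_2^8, then tally its weight.
  m = 0000 → c = 00000000, weight = 0.
  m = 1000 → c = 01100100, weight = 3.
  m = 0100 → c = 01001110, weight = 4.
  m = 1100 → c = 00101010, weight = 3.
  m = 0010 → c = 01010100, weight = 3.
  m = 1010 → c = 00110000, weight = 2.
  m = 0110 → c = 00011010, weight = 3.
  m = 1110 → c = 01111110, weight = 6.
  m = 0001 → c = 00101011, weight = 4.
  m = 1001 → c = 01001111, weight = 5.
  m = 0101 → c = 01100101, weight = 4.
  m = 1101 → c = 00000001, weight = 1.
  m = 0011 → c = 01111111, weight = 7.
  m = 1011 → c = 00011011, weight = 4.
  m = 0111 → c = 00110001, weight = 3.
  m = 1111 → c = 01010101, weight = 4.
Tally weights:
  weight 0: 1 codewords.
  weight 1: 1 codewords.
  weight 2: 1 codewords.
  weight 3: 5 codewords.
  weight 4: 5 codewords.
  weight 5: 1 codewords.
  weight 6: 1 codewords.
  weight 7: 1 codewords.
Minimum distance d = smallest w > 0 with A_w > 0 = 1.
Sanity: Σ A_w = 16 = 2^4 = 16 ✓.


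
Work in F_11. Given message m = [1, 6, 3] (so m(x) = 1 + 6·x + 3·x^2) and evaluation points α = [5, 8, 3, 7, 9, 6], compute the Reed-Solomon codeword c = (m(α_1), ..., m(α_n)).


c = [7, 10, 2, 3, 1, 2]

Message polynomial: m(x) = 1 + 6·x + 3·x^2 (mod 11).
For each evaluation point α_i, compute m(α_i) mod 11:
  α_1 = 5: Horner steps 3 → 10 → 7, so m(5) = 7.
  α_2 = 8: Horner steps 3 → 8 → 10, so m(8) = 10.
  α_3 = 3: Horner steps 3 → 4 → 2, so m(3) = 2.
  α_4 = 7: Horner steps 3 → 5 → 3, so m(7) = 3.
  α_5 = 9: Horner steps 3 → 0 → 1, so m(9) = 1.
  α_6 = 6: Horner steps 3 → 2 → 2, so m(6) = 2.
Codeword c = [7, 10, 2, 3, 1, 2] ∈ F_11^6.


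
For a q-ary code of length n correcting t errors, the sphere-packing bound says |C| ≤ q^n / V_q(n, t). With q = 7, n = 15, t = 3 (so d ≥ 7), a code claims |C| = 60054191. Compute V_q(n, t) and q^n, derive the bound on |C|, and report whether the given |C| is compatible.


V_q(n, t) = 102151, q^n = 4747561509943, Hamming bound = 46475918, |C| = 60054191 > bound (violated).

Step 1: Compute V_q(n, t) = Σ_{j=0}^3 C(n, j) (q−1)^j.
  j = 0: C(15,0)·(6)^0 = 1·1 = 1.
  j = 1: C(15,1)·(6)^1 = 15·6 = 90.
  j = 2: C(15,2)·(6)^2 = 105·36 = 3780.
  j = 3: C(15,3)·(6)^3 = 455·216 = 98280.
  V_q(n, t) = 1 + 90 + 3780 + 98280 = 102151.
Step 2: q^n = 7^15 = 4747561509943.
Step 3: Hamming bound ⌊q^n / V_q(n,t)⌋ = ⌊4747561509943/102151⌋ = 46475918.
Step 4: Compare |C| = 60054191 to 46475918: violated.
The claimed |C| lies above the Hamming bound, so no 7-ary code of length 15 with d ≥ 7 can have 60054191 codewords.


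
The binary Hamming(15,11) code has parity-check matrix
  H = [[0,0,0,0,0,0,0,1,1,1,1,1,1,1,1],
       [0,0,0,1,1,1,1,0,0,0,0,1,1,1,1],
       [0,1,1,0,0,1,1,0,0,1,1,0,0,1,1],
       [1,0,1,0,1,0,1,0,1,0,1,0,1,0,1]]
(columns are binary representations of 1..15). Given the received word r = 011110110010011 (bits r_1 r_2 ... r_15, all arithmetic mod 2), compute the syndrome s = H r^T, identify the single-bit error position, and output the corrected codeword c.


s = (0, 1, 0, 1)^T, error position = 5, corrected codeword c = 011100110010011

Compute s = H r^T mod 2 one row at a time:
  s_1 = 1 + 0 + 0 + 1 + 0 + 0 + 1 + 1 = 4 ≡ 0 (mod 2).
  s_2 = 1 + 1 + 0 + 1 + 0 + 0 + 1 + 1 = 5 ≡ 1 (mod 2).
  s_3 = 1 + 1 + 0 + 1 + 0 + 1 + 1 + 1 = 6 ≡ 0 (mod 2).
  s_4 = 0 + 1 + 1 + 1 + 0 + 1 + 0 + 1 = 5 ≡ 1 (mod 2).
s = (0, 1, 0, 1)^T — this equals column 5 of H (binary 0101), so error is at position 5.
Correct: flip bit 5 of r = 011110110010011 to get c = 011100110010011.


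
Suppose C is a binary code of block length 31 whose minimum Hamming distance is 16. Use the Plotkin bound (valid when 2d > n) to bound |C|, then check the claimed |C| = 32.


Plotkin bound M ≤ 32; given |C| = 32 ≤ bound (satisfied).

Check applicability: 2d = 32, n = 31.
2d − n = 1 > 0, so Plotkin applies.
Compute d/(2d−n) = 16/1 ≈ 16.0000.
⌊d/(2d−n)⌋ = 16.
Plotkin bound: M ≤ 2·16 = 32.
Given |C| = 32, check: satisfied.
This |C| is at the Plotkin bound.


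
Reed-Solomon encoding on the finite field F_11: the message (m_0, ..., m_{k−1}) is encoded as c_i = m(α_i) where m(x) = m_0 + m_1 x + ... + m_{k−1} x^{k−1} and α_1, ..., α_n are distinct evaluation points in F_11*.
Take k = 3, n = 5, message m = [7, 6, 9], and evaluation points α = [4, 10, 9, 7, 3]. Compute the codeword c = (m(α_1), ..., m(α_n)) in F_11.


c = [10, 10, 9, 6, 7]

Message polynomial: m(x) = 7 + 6·x + 9·x^2 (mod 11).
For each evaluation point α_i, compute m(α_i) mod 11:
  α_1 = 4: Horner steps 9 → 9 → 10, so m(4) = 10.
  α_2 = 10: Horner steps 9 → 8 → 10, so m(10) = 10.
  α_3 = 9: Horner steps 9 → 10 → 9, so m(9) = 9.
  α_4 = 7: Horner steps 9 → 3 → 6, so m(7) = 6.
  α_5 = 3: Horner steps 9 → 0 → 7, so m(3) = 7.
Codeword c = [10, 10, 9, 6, 7] ∈ F_11^5.


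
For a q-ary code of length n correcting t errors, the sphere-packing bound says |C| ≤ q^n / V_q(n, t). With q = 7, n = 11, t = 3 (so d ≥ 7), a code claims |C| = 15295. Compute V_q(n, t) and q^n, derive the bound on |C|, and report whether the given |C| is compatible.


V_q(n, t) = 37687, q^n = 1977326743, Hamming bound = 52467, |C| = 15295 ≤ bound (satisfied).

Step 1: Compute V_q(n, t) = Σ_{j=0}^3 C(n, j) (q−1)^j.
  j = 0: C(11,0)·(6)^0 = 1·1 = 1.
  j = 1: C(11,1)·(6)^1 = 11·6 = 66.
  j = 2: C(11,2)·(6)^2 = 55·36 = 1980.
  j = 3: C(11,3)·(6)^3 = 165·216 = 35640.
  V_q(n, t) = 1 + 66 + 1980 + 35640 = 37687.
Step 2: q^n = 7^11 = 1977326743.
Step 3: Hamming bound ⌊q^n / V_q(n,t)⌋ = ⌊1977326743/37687⌋ = 52467.
Step 4: Compare |C| = 15295 to 52467: satisfied.
The claimed |C| lies below the Hamming bound.


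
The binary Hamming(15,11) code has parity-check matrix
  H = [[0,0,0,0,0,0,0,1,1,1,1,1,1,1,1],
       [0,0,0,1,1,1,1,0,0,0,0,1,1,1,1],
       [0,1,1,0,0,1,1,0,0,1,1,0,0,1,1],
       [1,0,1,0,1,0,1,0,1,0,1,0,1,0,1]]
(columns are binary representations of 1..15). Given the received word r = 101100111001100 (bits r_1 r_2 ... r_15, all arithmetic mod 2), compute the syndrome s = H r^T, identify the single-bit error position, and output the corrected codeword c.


s = (0, 0, 0, 1)^T, error position = 1, corrected codeword c = 001100111001100

Compute s = H r^T mod 2 one row at a time:
  s_1 = 1 + 1 + 0 + 0 + 1 + 1 + 0 + 0 = 4 ≡ 0 (mod 2).
  s_2 = 1 + 0 + 0 + 1 + 1 + 1 + 0 + 0 = 4 ≡ 0 (mod 2).
  s_3 = 0 + 1 + 0 + 1 + 0 + 0 + 0 + 0 = 2 ≡ 0 (mod 2).
  s_4 = 1 + 1 + 0 + 1 + 1 + 0 + 1 + 0 = 5 ≡ 1 (mod 2).
s = (0, 0, 0, 1)^T — this equals column 1 of H (binary 0001), so error is at position 1.
Correct: flip bit 1 of r = 101100111001100 to get c = 001100111001100.


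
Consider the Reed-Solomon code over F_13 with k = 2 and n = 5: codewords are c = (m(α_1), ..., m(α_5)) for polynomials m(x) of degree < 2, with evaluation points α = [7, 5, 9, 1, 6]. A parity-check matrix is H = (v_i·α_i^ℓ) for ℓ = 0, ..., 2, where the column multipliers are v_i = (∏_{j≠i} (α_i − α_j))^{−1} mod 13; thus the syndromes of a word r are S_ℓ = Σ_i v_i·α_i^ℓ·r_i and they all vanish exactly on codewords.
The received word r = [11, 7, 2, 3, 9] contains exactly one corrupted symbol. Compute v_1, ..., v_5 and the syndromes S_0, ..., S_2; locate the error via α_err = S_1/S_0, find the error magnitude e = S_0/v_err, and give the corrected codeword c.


S = (11, 11, 11), error at position 4, error magnitude e = 4, c = [11, 7, 2, 12, 9].

Step 1: column multipliers v_i = (∏_{j≠i}(α_i − α_j))^{−1} mod 13.
  i = 1 (α = 7): (7−5)(7−9)(7−1)(7−6) = 2·(−2)·6·1 = −24 ≡ 2, so v_1 = 2^{−1} = 7 (mod 13).
  i = 2 (α = 5): (5−7)(5−9)(5−1)(5−6) = (−2)·(−4)·4·(−1) = −32 ≡ 7, so v_2 = 7^{−1} = 2 (mod 13).
  i = 3 (α = 9): (9−7)(9−5)(9−1)(9−6) = 2·4·8·3 = 192 ≡ 10, so v_3 = 10^{−1} = 4 (mod 13).
  i = 4 (α = 1): (1−7)(1−5)(1−9)(1−6) = (−6)·(−4)·(−8)·(−5) = 960 ≡ 11, so v_4 = 11^{−1} = 6 (mod 13).
  i = 5 (α = 6): (6−7)(6−5)(6−9)(6−1) = (−1)·1·(−3)·5 = 15 ≡ 2, so v_5 = 2^{−1} = 7 (mod 13).
  v = [7, 2, 4, 6, 7].
Step 2: syndromes of r = [11, 7, 2, 3, 9] (all sums mod 13).
  S_0 = Σ v_i r_i = 7·11 + 2·7 + 4·2 + 6·3 + 7·9 = 180 ≡ 11.
  S_1 = Σ v_i α_i r_i = 7·7·11 + 2·5·7 + 4·9·2 + 6·1·3 + 7·6·9 = 1077 ≡ 11.
  α_i^2 mod 13 = [10, 12, 3, 1, 10].
  S_2 = Σ v_i α_i^2 r_i = 7·10·11 + 2·12·7 + 4·3·2 + 6·1·3 + 7·10·9 = 1610 ≡ 11.
  S = (11, 11, 11) ≠ 0, so r is not a codeword (an error is present).
Step 3: locate the error. For a single error e at position i, S_ℓ = v_i·e·α_i^ℓ, so α_err = S_1/S_0.
  S_0^{−1} = 11^{−1} = 6 (mod 13), so α_err = 11·6 = 66 ≡ 1 = α_4. Error position i = 4.
  Consistency check: S_2/S_1 = 11·6 = 66 ≡ 1 = α_err ✓ (single-error assumption holds).
Step 4: error magnitude e = S_0/v_4 = S_0·∏_{j≠4}(α_4 − α_j) = 11·11 = 121 ≡ 4 (mod 13).
Step 5: correct position 4: c_4 = r_4 − e = 3 − 4 ≡ 12 (mod 13). Hence c = [11, 7, 2, 12, 9].
  Check: interpolating c through the α_i gives m(x) = 10 + 2·x (degree < 2) with m(α_i) = c_i for every i, so c is indeed a codeword.


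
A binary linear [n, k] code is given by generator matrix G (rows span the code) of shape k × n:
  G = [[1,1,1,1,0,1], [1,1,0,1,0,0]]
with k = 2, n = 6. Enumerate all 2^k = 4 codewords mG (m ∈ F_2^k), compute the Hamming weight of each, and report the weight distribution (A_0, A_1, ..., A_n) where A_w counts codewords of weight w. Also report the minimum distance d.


Weight distribution: A_0 = 1, A_2 = 1, A_3 = 1, A_5 = 1. Minimum distance d = 2.

Enumerate all 2^2 = 4 messages m ∈ F_2^2.
For each, compute codeword c = mG in F_2^6, then tally its weight.
  m = 00 → c = 000000, weight = 0.
  m = 10 → c = 111101, weight = 5.
  m = 01 → c = 110100, weight = 3.
  m = 11 → c = 001001, weight = 2.
Tally weights:
  weight 0: 1 codewords.
  weight 2: 1 codewords.
  weight 3: 1 codewords.
  weight 5: 1 codewords.
Minimum distance d = smallest w > 0 with A_w > 0 = 2.
Sanity: Σ A_w = 4 = 2^2 = 4 ✓.


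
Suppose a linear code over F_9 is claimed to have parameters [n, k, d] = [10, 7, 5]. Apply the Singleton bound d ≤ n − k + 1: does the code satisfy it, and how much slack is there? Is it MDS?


Singleton RHS = n − k + 1 = 4, slack = -1, bound violated (no such code; not MDS).

Singleton bound: d ≤ n − k + 1.
Here n = 10, k = 7, so n − k + 1 = 4.
Given d = 5, check d ≤ 4: NO.
Slack = (n − k + 1) − d = -1.
The slack is negative: d = 5 exceeds n − k + 1 = 4 by 1, so the Singleton bound is violated and no linear [10, 7, 5]_9 code can exist. In particular it is not MDS (MDS requires d = n − k + 1 exactly).
Description: the claimed parameters are [10, 7, 5]_9; such a code would be impossible (violates the Singleton bound).


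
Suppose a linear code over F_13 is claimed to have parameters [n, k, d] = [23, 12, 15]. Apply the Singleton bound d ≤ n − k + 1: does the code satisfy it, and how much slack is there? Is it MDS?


Singleton RHS = n − k + 1 = 12, slack = -3, bound violated (no such code; not MDS).

Singleton bound: d ≤ n − k + 1.
Here n = 23, k = 12, so n − k + 1 = 12.
Given d = 15, check d ≤ 12: NO.
Slack = (n − k + 1) − d = -3.
The slack is negative: d = 15 exceeds n − k + 1 = 12 by 3, so the Singleton bound is violated and no linear [23, 12, 15]_13 code can exist. In particular it is not MDS (MDS requires d = n − k + 1 exactly).
Description: the claimed parameters are [23, 12, 15]_13; such a code would be impossible (violates the Singleton bound).


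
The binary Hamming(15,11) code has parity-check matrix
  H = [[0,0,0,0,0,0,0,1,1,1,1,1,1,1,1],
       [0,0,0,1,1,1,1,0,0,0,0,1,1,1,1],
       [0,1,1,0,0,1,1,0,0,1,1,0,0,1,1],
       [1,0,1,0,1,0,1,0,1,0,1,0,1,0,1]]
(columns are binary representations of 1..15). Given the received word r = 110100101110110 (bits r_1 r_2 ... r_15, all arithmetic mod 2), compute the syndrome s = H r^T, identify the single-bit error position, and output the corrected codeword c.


s = (1, 0, 1, 1)^T, error position = 11, corrected codeword c = 110100101100110

Compute s = H r^T mod 2 one row at a time:
  s_1 = 0 + 1 + 1 + 1 + 0 + 1 + 1 + 0 = 5 ≡ 1 (mod 2).
  s_2 = 1 + 0 + 0 + 1 + 0 + 1 + 1 + 0 = 4 ≡ 0 (mod 2).
  s_3 = 1 + 0 + 0 + 1 + 1 + 1 + 1 + 0 = 5 ≡ 1 (mod 2).
  s_4 = 1 + 0 + 0 + 1 + 1 + 1 + 1 + 0 = 5 ≡ 1 (mod 2).
s = (1, 0, 1, 1)^T — this equals column 11 of H (binary 1011), so error is at position 11.
Correct: flip bit 11 of r = 110100101110110 to get c = 110100101100110.


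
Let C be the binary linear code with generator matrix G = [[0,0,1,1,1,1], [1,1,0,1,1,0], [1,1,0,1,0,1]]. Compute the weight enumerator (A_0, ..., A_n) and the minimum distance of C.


Weight distribution: A_0 = 1, A_2 = 2, A_4 = 5. Minimum distance d = 2.

Enumerate all 2^3 = 8 messages m ∈ F_2^3.
For each, compute codeword c = mG in F_2^6, then tally its weight.
  m = 000 → c = 000000, weight = 0.
  m = 100 → c = 001111, weight = 4.
  m = 010 → c = 110110, weight = 4.
  m = 110 → c = 111001, weight = 4.
  m = 001 → c = 110101, weight = 4.
  m = 101 → c = 111010, weight = 4.
  m = 011 → c = 000011, weight = 2.
  m = 111 → c = 001100, weight = 2.
Tally weights:
  weight 0: 1 codewords.
  weight 2: 2 codewords.
  weight 4: 5 codewords.
Minimum distance d = smallest w > 0 with A_w > 0 = 2.
Sanity: Σ A_w = 8 = 2^3 = 8 ✓.


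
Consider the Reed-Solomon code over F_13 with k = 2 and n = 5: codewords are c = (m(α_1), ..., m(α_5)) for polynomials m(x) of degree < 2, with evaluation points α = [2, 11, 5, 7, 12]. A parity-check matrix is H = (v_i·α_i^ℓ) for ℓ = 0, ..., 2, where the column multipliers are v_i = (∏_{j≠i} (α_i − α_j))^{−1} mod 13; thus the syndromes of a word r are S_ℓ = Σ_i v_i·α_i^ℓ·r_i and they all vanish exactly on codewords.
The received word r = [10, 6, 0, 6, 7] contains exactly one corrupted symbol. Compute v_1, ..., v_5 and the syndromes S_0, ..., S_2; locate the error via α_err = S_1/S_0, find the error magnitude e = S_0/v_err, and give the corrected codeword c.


S = (6, 3, 8), error at position 4, error magnitude e = 4, c = [10, 6, 0, 2, 7].

Step 1: column multipliers v_i = (∏_{j≠i}(α_i − α_j))^{−1} mod 13.
  i = 1 (α = 2): (2−11)(2−5)(2−7)(2−12) = (−9)·(−3)·(−5)·(−10) = 1350 ≡ 11, so v_1 = 11^{−1} = 6 (mod 13).
  i = 2 (α = 11): (11−2)(11−5)(11−7)(11−12) = 9·6·4·(−1) = −216 ≡ 5, so v_2 = 5^{−1} = 8 (mod 13).
  i = 3 (α = 5): (5−2)(5−11)(5−7)(5−12) = 3·(−6)·(−2)·(−7) = −252 ≡ 8, so v_3 = 8^{−1} = 5 (mod 13).
  i = 4 (α = 7): (7−2)(7−11)(7−5)(7−12) = 5·(−4)·2·(−5) = 200 ≡ 5, so v_4 = 5^{−1} = 8 (mod 13).
  i = 5 (α = 12): (12−2)(12−11)(12−5)(12−7) = 10·1·7·5 = 350 ≡ 12, so v_5 = 12^{−1} = 12 (mod 13).
  v = [6, 8, 5, 8, 12].
Step 2: syndromes of r = [10, 6, 0, 6, 7] (all sums mod 13).
  S_0 = Σ v_i r_i = 6·10 + 8·6 + 5·0 + 8·6 + 12·7 = 240 ≡ 6.
  S_1 = Σ v_i α_i r_i = 6·2·10 + 8·11·6 + 5·5·0 + 8·7·6 + 12·12·7 = 1992 ≡ 3.
  α_i^2 mod 13 = [4, 4, 12, 10, 1].
  S_2 = Σ v_i α_i^2 r_i = 6·4·10 + 8·4·6 + 5·12·0 + 8·10·6 + 12·1·7 = 996 ≡ 8.
  S = (6, 3, 8) ≠ 0, so r is not a codeword (an error is present).
Step 3: locate the error. For a single error e at position i, S_ℓ = v_i·e·α_i^ℓ, so α_err = S_1/S_0.
  S_0^{−1} = 6^{−1} = 11 (mod 13), so α_err = 3·11 = 33 ≡ 7 = α_4. Error position i = 4.
  Consistency check: S_2/S_1 = 8·9 = 72 ≡ 7 = α_err ✓ (single-error assumption holds).
Step 4: error magnitude e = S_0/v_4 = S_0·∏_{j≠4}(α_4 − α_j) = 6·5 = 30 ≡ 4 (mod 13).
Step 5: correct position 4: c_4 = r_4 − e = 6 − 4 ≡ 2 (mod 13). Hence c = [10, 6, 0, 2, 7].
  Check: interpolating c through the α_i gives m(x) = 8 + 1·x (degree < 2) with m(α_i) = c_i for every i, so c is indeed a codeword.


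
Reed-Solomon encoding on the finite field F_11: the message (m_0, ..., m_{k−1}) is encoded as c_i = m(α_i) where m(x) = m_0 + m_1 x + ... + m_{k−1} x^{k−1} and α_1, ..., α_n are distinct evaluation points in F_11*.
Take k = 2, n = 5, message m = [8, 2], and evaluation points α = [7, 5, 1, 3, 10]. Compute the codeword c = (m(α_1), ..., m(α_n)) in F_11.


c = [0, 7, 10, 3, 6]

Message polynomial: m(x) = 8 + 2·x (mod 11).
For each evaluation point α_i, compute m(α_i) mod 11:
  α_1 = 7: Horner steps 2 → 0, so m(7) = 0.
  α_2 = 5: Horner steps 2 → 7, so m(5) = 7.
  α_3 = 1: Horner steps 2 → 10, so m(1) = 10.
  α_4 = 3: Horner steps 2 → 3, so m(3) = 3.
  α_5 = 10: Horner steps 2 → 6, so m(10) = 6.
Codeword c = [0, 7, 10, 3, 6] ∈ F_11^5.


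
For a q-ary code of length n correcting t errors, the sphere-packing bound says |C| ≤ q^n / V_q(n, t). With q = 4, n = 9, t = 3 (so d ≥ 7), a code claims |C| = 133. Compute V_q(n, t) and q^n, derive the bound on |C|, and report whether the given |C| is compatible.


V_q(n, t) = 2620, q^n = 262144, Hamming bound = 100, |C| = 133 > bound (violated).

Step 1: Compute V_q(n, t) = Σ_{j=0}^3 C(n, j) (q−1)^j.
  j = 0: C(9,0)·(3)^0 = 1·1 = 1.
  j = 1: C(9,1)·(3)^1 = 9·3 = 27.
  j = 2: C(9,2)·(3)^2 = 36·9 = 324.
  j = 3: C(9,3)·(3)^3 = 84·27 = 2268.
  V_q(n, t) = 1 + 27 + 324 + 2268 = 2620.
Step 2: q^n = 4^9 = 262144.
Step 3: Hamming bound ⌊q^n / V_q(n,t)⌋ = ⌊262144/2620⌋ = 100.
Step 4: Compare |C| = 133 to 100: violated.
The claimed |C| lies above the Hamming bound, so no 4-ary code of length 9 with d ≥ 7 can have 133 codewords.


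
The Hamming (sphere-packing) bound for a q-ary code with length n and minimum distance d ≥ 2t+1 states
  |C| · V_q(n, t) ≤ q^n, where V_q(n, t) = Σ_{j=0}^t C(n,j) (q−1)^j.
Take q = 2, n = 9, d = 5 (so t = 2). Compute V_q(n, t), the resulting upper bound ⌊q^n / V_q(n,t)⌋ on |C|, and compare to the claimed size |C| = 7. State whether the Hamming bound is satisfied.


V_q(n, t) = 46, q^n = 512, Hamming bound = 11, |C| = 7 ≤ bound (satisfied).

Step 1: Compute V_q(n, t) = Σ_{j=0}^2 C(n, j) (q−1)^j.
  j = 0: C(9,0)·(1)^0 = 1·1 = 1.
  j = 1: C(9,1)·(1)^1 = 9·1 = 9.
  j = 2: C(9,2)·(1)^2 = 36·1 = 36.
  V_q(n, t) = 1 + 9 + 36 = 46.
Step 2: q^n = 2^9 = 512.
Step 3: Hamming bound ⌊q^n / V_q(n,t)⌋ = ⌊512/46⌋ = 11.
Step 4: Compare |C| = 7 to 11: satisfied.
The claimed |C| lies below the Hamming bound.


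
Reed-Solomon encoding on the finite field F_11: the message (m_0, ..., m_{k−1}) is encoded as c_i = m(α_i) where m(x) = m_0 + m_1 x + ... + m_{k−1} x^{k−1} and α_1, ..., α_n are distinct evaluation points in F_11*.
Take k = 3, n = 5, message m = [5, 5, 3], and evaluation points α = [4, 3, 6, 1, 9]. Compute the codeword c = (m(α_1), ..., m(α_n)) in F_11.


c = [7, 3, 0, 2, 7]

Message polynomial: m(x) = 5 + 5·x + 3·x^2 (mod 11).
For each evaluation point α_i, compute m(α_i) mod 11:
  α_1 = 4: Horner steps 3 → 6 → 7, so m(4) = 7.
  α_2 = 3: Horner steps 3 → 3 → 3, so m(3) = 3.
  α_3 = 6: Horner steps 3 → 1 → 0, so m(6) = 0.
  α_4 = 1: Horner steps 3 → 8 → 2, so m(1) = 2.
  α_5 = 9: Horner steps 3 → 10 → 7, so m(9) = 7.
Codeword c = [7, 3, 0, 2, 7] ∈ F_11^5.


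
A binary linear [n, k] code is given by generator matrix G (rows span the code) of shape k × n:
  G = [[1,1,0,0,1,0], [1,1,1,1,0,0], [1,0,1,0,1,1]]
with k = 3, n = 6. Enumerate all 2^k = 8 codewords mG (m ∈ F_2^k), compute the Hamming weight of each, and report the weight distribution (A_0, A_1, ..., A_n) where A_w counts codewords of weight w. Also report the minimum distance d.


Weight distribution: A_0 = 1, A_3 = 4, A_4 = 3. Minimum distance d = 3.

Enumerate all 2^3 = 8 messages m ∈ F_2^3.
For each, compute codeword c = mG in F_2^6, then tally its weight.
  m = 000 → c = 000000, weight = 0.
  m = 100 → c = 110010, weight = 3.
  m = 010 → c = 111100, weight = 4.
  m = 110 → c = 001110, weight = 3.
  m = 001 → c = 101011, weight = 4.
  m = 101 → c = 011001, weight = 3.
  m = 011 → c = 010111, weight = 4.
  m = 111 → c = 100101, weight = 3.
Tally weights:
  weight 0: 1 codewords.
  weight 3: 4 codewords.
  weight 4: 3 codewords.
Minimum distance d = smallest w > 0 with A_w > 0 = 3.
Sanity: Σ A_w = 8 = 2^3 = 8 ✓.


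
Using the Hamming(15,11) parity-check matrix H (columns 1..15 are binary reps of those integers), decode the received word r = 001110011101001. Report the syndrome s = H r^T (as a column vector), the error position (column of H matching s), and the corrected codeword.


s = (1, 0, 1, 0)^T, error position = 10, corrected codeword c = 001110011001001

Compute s = H r^T mod 2 one row at a time:
  s_1 = 1 + 1 + 1 + 0 + 1 + 0 + 0 + 1 = 5 ≡ 1 (mod 2).
  s_2 = 1 + 1 + 0 + 0 + 1 + 0 + 0 + 1 = 4 ≡ 0 (mod 2).
  s_3 = 0 + 1 + 0 + 0 + 1 + 0 + 0 + 1 = 3 ≡ 1 (mod 2).
  s_4 = 0 + 1 + 1 + 0 + 1 + 0 + 0 + 1 = 4 ≡ 0 (mod 2).
s = (1, 0, 1, 0)^T — this equals column 10 of H (binary 1010), so error is at position 10.
Correct: flip bit 10 of r = 001110011101001 to get c = 001110011001001.


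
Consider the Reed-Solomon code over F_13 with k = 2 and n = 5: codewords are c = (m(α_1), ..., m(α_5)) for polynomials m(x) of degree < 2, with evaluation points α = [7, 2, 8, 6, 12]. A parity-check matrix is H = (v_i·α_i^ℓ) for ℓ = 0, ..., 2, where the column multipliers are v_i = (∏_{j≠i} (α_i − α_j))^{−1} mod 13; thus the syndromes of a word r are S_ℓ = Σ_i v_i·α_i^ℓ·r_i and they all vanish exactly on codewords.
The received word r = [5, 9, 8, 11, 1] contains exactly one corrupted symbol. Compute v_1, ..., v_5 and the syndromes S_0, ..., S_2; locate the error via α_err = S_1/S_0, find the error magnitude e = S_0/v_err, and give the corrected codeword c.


S = (12, 5, 1), error at position 3, error magnitude e = 9, c = [5, 9, 12, 11, 1].

Step 1: column multipliers v_i = (∏_{j≠i}(α_i − α_j))^{−1} mod 13.
  i = 1 (α = 7): (7−2)(7−8)(7−6)(7−12) = 5·(−1)·1·(−5) = 25 ≡ 12, so v_1 = 12^{−1} = 12 (mod 13).
  i = 2 (α = 2): (2−7)(2−8)(2−6)(2−12) = (−5)·(−6)·(−4)·(−10) = 1200 ≡ 4, so v_2 = 4^{−1} = 10 (mod 13).
  i = 3 (α = 8): (8−7)(8−2)(8−6)(8−12) = 1·6·2·(−4) = −48 ≡ 4, so v_3 = 4^{−1} = 10 (mod 13).
  i = 4 (α = 6): (6−7)(6−2)(6−8)(6−12) = (−1)·4·(−2)·(−6) = −48 ≡ 4, so v_4 = 4^{−1} = 10 (mod 13).
  i = 5 (α = 12): (12−7)(12−2)(12−8)(12−6) = 5·10·4·6 = 1200 ≡ 4, so v_5 = 4^{−1} = 10 (mod 13).
  v = [12, 10, 10, 10, 10].
Step 2: syndromes of r = [5, 9, 8, 11, 1] (all sums mod 13).
  S_0 = Σ v_i r_i = 12·5 + 10·9 + 10·8 + 10·11 + 10·1 = 350 ≡ 12.
  S_1 = Σ v_i α_i r_i = 12·7·5 + 10·2·9 + 10·8·8 + 10·6·11 + 10·12·1 = 2020 ≡ 5.
  α_i^2 mod 13 = [10, 4, 12, 10, 1].
  S_2 = Σ v_i α_i^2 r_i = 12·10·5 + 10·4·9 + 10·12·8 + 10·10·11 + 10·1·1 = 3030 ≡ 1.
  S = (12, 5, 1) ≠ 0, so r is not a codeword (an error is present).
Step 3: locate the error. For a single error e at position i, S_ℓ = v_i·e·α_i^ℓ, so α_err = S_1/S_0.
  S_0^{−1} = 12^{−1} = 12 (mod 13), so α_err = 5·12 = 60 ≡ 8 = α_3. Error position i = 3.
  Consistency check: S_2/S_1 = 1·8 = 8 ≡ 8 = α_err ✓ (single-error assumption holds).
Step 4: error magnitude e = S_0/v_3 = S_0·∏_{j≠3}(α_3 − α_j) = 12·4 = 48 ≡ 9 (mod 13).
Step 5: correct position 3: c_3 = r_3 − e = 8 − 9 ≡ 12 (mod 13). Hence c = [5, 9, 12, 11, 1].
  Check: interpolating c through the α_i gives m(x) = 8 + 7·x (degree < 2) with m(α_i) = c_i for every i, so c is indeed a codeword.


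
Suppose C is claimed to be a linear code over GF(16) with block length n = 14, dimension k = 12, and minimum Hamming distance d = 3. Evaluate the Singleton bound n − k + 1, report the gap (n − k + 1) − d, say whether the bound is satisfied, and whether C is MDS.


Singleton RHS = n − k + 1 = 3, slack = 0, bound satisfied, MDS.

Singleton bound: d ≤ n − k + 1.
Here n = 14, k = 12, so n − k + 1 = 3.
Given d = 3, check d ≤ 3: YES.
Slack = (n − k + 1) − d = 0.
The code is MDS (slack = 0).
Description: the claimed parameters are [14, 12, 3]_16; such a code would be MDS (meets Singleton bound).


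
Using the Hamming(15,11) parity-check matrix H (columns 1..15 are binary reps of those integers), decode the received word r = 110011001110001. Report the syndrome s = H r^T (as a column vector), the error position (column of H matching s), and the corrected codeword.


s = (0, 1, 1, 1)^T, error position = 7, corrected codeword c = 110011101110001

Compute s = H r^T mod 2 one row at a time:
  s_1 = 0 + 1 + 1 + 1 + 0 + 0 + 0 + 1 = 4 ≡ 0 (mod 2).
  s_2 = 0 + 1 + 1 + 0 + 0 + 0 + 0 + 1 = 3 ≡ 1 (mod 2).
  s_3 = 1 + 0 + 1 + 0 + 1 + 1 + 0 + 1 = 5 ≡ 1 (mod 2).
  s_4 = 1 + 0 + 1 + 0 + 1 + 1 + 0 + 1 = 5 ≡ 1 (mod 2).
s = (0, 1, 1, 1)^T — this equals column 7 of H (binary 0111), so error is at position 7.
Correct: flip bit 7 of r = 110011001110001 to get c = 110011101110001.


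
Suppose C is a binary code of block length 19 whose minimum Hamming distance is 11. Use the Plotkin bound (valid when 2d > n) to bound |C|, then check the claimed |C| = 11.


Plotkin bound M ≤ 6; given |C| = 11 > bound (violated).

Check applicability: 2d = 22, n = 19.
2d − n = 3 > 0, so Plotkin applies.
Compute d/(2d−n) = 11/3 ≈ 3.6667.
⌊d/(2d−n)⌋ = 3.
Plotkin bound: M ≤ 2·3 = 6.
Given |C| = 11, check: VIOLATED.
This |C| is above the Plotkin bound, so no binary code with n = 19, d = 11 and 11 codewords exists.


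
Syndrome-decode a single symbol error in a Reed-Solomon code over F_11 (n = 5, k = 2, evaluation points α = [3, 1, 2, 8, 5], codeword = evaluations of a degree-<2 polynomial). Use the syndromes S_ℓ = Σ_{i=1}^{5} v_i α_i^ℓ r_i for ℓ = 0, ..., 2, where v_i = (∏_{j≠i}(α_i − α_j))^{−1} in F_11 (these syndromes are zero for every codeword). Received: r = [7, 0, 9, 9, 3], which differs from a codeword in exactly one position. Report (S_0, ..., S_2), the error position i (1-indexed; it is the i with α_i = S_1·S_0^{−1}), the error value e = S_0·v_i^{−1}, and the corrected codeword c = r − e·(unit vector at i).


S = (4, 10, 3), error at position 4, error magnitude e = 1, c = [7, 0, 9, 8, 3].

Step 1: column multipliers v_i = (∏_{j≠i}(α_i − α_j))^{−1} mod 11.
  i = 1 (α = 3): (3−1)(3−2)(3−8)(3−5) = 2·1·(−5)·(−2) = 20 ≡ 9, so v_1 = 9^{−1} = 5 (mod 11).
  i = 2 (α = 1): (1−3)(1−2)(1−8)(1−5) = (−2)·(−1)·(−7)·(−4) = 56 ≡ 1, so v_2 = 1^{−1} = 1 (mod 11).
  i = 3 (α = 2): (2−3)(2−1)(2−8)(2−5) = (−1)·1·(−6)·(−3) = −18 ≡ 4, so v_3 = 4^{−1} = 3 (mod 11).
  i = 4 (α = 8): (8−3)(8−1)(8−2)(8−5) = 5·7·6·3 = 630 ≡ 3, so v_4 = 3^{−1} = 4 (mod 11).
  i = 5 (α = 5): (5−3)(5−1)(5−2)(5−8) = 2·4·3·(−3) = −72 ≡ 5, so v_5 = 5^{−1} = 9 (mod 11).
  v = [5, 1, 3, 4, 9].
Step 2: syndromes of r = [7, 0, 9, 9, 3] (all sums mod 11).
  S_0 = Σ v_i r_i = 5·7 + 1·0 + 3·9 + 4·9 + 9·3 = 125 ≡ 4.
  S_1 = Σ v_i α_i r_i = 5·3·7 + 1·1·0 + 3·2·9 + 4·8·9 + 9·5·3 = 582 ≡ 10.
  α_i^2 mod 11 = [9, 1, 4, 9, 3].
  S_2 = Σ v_i α_i^2 r_i = 5·9·7 + 1·1·0 + 3·4·9 + 4·9·9 + 9·3·3 = 828 ≡ 3.
  S = (4, 10, 3) ≠ 0, so r is not a codeword (an error is present).
Step 3: locate the error. For a single error e at position i, S_ℓ = v_i·e·α_i^ℓ, so α_err = S_1/S_0.
  S_0^{−1} = 4^{−1} = 3 (mod 11), so α_err = 10·3 = 30 ≡ 8 = α_4. Error position i = 4.
  Consistency check: S_2/S_1 = 3·10 = 30 ≡ 8 = α_err ✓ (single-error assumption holds).
Step 4: error magnitude e = S_0/v_4 = S_0·∏_{j≠4}(α_4 − α_j) = 4·3 = 12 ≡ 1 (mod 11).
Step 5: correct position 4: c_4 = r_4 − e = 9 − 1 ≡ 8 (mod 11). Hence c = [7, 0, 9, 8, 3].
  Check: interpolating c through the α_i gives m(x) = 2 + 9·x (degree < 2) with m(α_i) = c_i for every i, so c is indeed a codeword.
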